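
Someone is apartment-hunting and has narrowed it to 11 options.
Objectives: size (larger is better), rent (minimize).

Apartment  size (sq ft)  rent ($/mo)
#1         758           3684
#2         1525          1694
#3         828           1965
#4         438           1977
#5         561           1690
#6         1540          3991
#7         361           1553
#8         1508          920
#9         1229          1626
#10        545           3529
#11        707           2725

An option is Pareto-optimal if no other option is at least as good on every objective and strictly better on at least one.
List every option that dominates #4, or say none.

#2: size 1525≥438, rent 1694≤1977 — dominates #4.
#3: size 828≥438, rent 1965≤1977 — dominates #4.
#5: size 561≥438, rent 1690≤1977 — dominates #4.
#8: size 1508≥438, rent 920≤1977 — dominates #4.
#9: size 1229≥438, rent 1626≤1977 — dominates #4.
Others (#1, #6, #7, #10, #11) are each worse than #4 on at least one objective.

#2, #3, #5, #8, #9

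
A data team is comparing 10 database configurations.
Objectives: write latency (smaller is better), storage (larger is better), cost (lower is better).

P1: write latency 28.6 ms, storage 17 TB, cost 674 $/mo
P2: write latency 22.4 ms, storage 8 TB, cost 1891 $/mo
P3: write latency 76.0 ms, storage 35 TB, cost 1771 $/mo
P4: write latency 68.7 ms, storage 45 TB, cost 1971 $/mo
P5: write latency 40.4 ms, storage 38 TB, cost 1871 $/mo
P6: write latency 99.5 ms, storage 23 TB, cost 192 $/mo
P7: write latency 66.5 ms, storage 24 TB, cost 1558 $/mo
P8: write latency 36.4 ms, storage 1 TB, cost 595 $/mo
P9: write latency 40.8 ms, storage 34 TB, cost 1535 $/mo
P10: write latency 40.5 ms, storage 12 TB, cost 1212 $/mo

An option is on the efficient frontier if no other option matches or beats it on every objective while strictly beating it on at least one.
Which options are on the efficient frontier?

P1: not dominated.
P2: not dominated (best write latency).
P3: not dominated.
P4: not dominated (best storage).
P5: not dominated.
P6: not dominated (best cost).
P7: dominated by P9 (write latency 40.8≤66.5, storage 34≥24, cost 1535≤1558).
P8: not dominated.
P9: not dominated.
P10: dominated by P1 (write latency 28.6≤40.5, storage 17≥12, cost 674≤1212).

P1, P2, P3, P4, P5, P6, P8, P9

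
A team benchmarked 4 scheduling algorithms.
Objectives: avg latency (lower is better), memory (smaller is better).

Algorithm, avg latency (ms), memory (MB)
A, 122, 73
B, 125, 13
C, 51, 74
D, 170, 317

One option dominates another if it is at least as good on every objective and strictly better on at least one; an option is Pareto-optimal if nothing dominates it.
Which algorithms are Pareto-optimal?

A, B, C

A: not dominated.
B: not dominated (best memory).
C: not dominated (best avg latency).
D: dominated by A (avg latency 122≤170, memory 73≤317).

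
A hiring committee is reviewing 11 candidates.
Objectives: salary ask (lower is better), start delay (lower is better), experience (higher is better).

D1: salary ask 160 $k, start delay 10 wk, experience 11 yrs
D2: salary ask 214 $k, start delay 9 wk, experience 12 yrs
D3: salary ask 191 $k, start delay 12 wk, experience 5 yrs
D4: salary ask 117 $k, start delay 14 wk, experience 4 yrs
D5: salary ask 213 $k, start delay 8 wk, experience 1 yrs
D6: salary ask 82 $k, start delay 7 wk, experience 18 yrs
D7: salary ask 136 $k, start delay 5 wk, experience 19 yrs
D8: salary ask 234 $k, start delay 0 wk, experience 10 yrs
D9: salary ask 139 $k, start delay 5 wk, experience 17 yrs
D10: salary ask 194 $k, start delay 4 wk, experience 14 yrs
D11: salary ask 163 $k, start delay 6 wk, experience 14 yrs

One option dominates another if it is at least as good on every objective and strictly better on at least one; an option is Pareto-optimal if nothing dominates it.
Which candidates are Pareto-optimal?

D1: dominated by D6 (salary ask 82≤160, start delay 7≤10, experience 18≥11).
D2: dominated by D6 (salary ask 82≤214, start delay 7≤9, experience 18≥12).
D3: dominated by D1 (salary ask 160≤191, start delay 10≤12, experience 11≥5).
D4: dominated by D6 (salary ask 82≤117, start delay 7≤14, experience 18≥4).
D5: dominated by D6 (salary ask 82≤213, start delay 7≤8, experience 18≥1).
D6: not dominated (best salary ask).
D7: not dominated (best experience).
D8: not dominated (best start delay).
D9: dominated by D7 (salary ask 136≤139, start delay 5≤5, experience 19≥17).
D10: not dominated.
D11: dominated by D7 (salary ask 136≤163, start delay 5≤6, experience 19≥14).

D6, D7, D8, D10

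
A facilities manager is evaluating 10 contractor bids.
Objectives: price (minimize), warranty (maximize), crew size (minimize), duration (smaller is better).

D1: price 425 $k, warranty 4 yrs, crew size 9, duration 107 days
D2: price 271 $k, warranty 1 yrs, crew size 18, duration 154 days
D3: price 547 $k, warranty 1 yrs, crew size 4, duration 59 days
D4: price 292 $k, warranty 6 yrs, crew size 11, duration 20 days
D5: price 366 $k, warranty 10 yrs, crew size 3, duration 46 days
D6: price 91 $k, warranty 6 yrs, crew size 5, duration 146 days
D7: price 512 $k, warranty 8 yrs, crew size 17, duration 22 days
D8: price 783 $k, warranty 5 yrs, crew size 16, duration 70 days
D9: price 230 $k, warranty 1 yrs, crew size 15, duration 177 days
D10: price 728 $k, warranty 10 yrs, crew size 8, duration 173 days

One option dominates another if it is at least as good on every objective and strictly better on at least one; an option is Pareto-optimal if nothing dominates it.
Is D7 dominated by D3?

No

D3 vs D7: D3 is worse on price (547 vs 512), so it does not dominate D7.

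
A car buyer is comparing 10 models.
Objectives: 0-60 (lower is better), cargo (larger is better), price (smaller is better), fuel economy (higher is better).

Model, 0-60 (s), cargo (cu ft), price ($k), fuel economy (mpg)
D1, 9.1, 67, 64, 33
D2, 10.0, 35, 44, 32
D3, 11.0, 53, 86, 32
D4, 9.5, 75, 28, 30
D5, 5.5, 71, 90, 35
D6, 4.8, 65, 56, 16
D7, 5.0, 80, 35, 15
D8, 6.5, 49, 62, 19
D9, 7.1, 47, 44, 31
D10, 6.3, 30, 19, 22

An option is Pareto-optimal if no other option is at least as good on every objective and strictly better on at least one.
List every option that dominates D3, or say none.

D1: 0-60 9.1≤11.0, cargo 67≥53, price 64≤86, fuel economy 33≥32 — dominates D3.
Others (D2, D4, D5, D6, D7, D8, D9, D10) are each worse than D3 on at least one objective.

D1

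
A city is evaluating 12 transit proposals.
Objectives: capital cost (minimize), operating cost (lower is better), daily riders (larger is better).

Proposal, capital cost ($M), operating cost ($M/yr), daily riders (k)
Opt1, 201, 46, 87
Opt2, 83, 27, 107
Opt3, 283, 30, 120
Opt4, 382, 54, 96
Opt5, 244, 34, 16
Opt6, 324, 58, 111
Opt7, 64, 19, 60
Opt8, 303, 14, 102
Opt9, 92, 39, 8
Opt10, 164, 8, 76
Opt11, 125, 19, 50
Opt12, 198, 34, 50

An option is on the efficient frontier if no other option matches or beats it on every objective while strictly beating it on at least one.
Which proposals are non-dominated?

Opt1: dominated by Opt2 (capital cost 83≤201, operating cost 27≤46, daily riders 107≥87).
Opt2: not dominated.
Opt3: not dominated (best daily riders).
Opt4: dominated by Opt2 (capital cost 83≤382, operating cost 27≤54, daily riders 107≥96).
Opt5: dominated by Opt2 (capital cost 83≤244, operating cost 27≤34, daily riders 107≥16).
Opt6: dominated by Opt3 (capital cost 283≤324, operating cost 30≤58, daily riders 120≥111).
Opt7: not dominated (best capital cost).
Opt8: not dominated.
Opt9: dominated by Opt2 (capital cost 83≤92, operating cost 27≤39, daily riders 107≥8).
Opt10: not dominated (best operating cost).
Opt11: dominated by Opt7 (capital cost 64≤125, operating cost 19≤19, daily riders 60≥50).
Opt12: dominated by Opt2 (capital cost 83≤198, operating cost 27≤34, daily riders 107≥50).

Opt2, Opt3, Opt7, Opt8, Opt10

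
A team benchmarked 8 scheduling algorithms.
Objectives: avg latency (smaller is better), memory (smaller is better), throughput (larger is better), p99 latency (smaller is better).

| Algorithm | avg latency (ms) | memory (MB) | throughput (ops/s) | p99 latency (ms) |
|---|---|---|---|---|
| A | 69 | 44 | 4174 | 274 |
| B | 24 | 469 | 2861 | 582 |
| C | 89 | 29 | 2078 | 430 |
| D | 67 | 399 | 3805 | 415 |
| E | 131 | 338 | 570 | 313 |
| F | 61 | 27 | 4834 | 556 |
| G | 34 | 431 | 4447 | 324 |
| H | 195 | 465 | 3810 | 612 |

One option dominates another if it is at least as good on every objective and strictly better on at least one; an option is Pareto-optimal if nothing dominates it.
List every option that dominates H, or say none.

A: avg latency 69≤195, memory 44≤465, throughput 4174≥3810, p99 latency 274≤612 — dominates H.
F: avg latency 61≤195, memory 27≤465, throughput 4834≥3810, p99 latency 556≤612 — dominates H.
G: avg latency 34≤195, memory 431≤465, throughput 4447≥3810, p99 latency 324≤612 — dominates H.
Others (B, C, D, E) are each worse than H on at least one objective.

A, F, G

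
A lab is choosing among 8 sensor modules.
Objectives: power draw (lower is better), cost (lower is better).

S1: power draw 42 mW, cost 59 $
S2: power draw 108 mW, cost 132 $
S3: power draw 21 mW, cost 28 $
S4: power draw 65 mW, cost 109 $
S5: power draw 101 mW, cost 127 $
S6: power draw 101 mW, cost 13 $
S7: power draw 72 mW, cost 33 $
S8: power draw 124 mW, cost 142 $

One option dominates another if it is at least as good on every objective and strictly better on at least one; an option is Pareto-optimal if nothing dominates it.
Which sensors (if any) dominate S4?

S1, S3

S1: power draw 42≤65, cost 59≤109 — dominates S4.
S3: power draw 21≤65, cost 28≤109 — dominates S4.
Others (S2, S5, S6, S7, S8) are each worse than S4 on at least one objective.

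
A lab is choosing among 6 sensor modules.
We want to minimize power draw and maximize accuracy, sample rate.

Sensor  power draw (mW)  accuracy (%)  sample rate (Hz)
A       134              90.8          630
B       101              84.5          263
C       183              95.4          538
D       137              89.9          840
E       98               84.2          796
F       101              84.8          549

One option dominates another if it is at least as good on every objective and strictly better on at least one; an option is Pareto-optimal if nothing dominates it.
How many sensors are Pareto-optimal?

A: not dominated.
B: dominated by F (power draw 101≤101, accuracy 84.8≥84.5, sample rate 549≥263).
C: not dominated (best accuracy).
D: not dominated (best sample rate).
E: not dominated (best power draw).
F: not dominated.
Pareto-optimal: A, C, D, E, F → 5.

5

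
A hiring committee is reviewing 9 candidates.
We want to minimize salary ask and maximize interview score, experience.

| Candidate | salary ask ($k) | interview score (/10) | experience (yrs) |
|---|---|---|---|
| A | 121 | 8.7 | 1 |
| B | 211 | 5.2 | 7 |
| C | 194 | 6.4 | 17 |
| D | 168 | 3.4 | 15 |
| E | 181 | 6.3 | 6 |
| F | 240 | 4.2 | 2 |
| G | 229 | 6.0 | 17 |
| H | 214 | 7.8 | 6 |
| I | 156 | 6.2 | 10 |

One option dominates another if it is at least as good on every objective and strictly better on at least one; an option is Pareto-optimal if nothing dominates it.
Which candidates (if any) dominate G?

C: salary ask 194≤229, interview score 6.4≥6.0, experience 17≥17 — dominates G.
Others (A, B, D, E, F, H, I) are each worse than G on at least one objective.

C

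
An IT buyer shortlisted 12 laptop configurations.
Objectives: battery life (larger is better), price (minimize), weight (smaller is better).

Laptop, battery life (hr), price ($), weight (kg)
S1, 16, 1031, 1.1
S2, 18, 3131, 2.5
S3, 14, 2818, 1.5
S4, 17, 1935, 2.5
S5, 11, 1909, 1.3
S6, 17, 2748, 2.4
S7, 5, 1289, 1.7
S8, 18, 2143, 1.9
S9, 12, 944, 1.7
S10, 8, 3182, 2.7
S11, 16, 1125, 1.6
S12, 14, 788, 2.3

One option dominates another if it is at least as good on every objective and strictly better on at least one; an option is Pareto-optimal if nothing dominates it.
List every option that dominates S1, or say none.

none

S2: worse on price (3131 vs 1031).
S3: worse on battery life (14 vs 16).
S4: worse on price (1935 vs 1031).
S5: worse on battery life (11 vs 16).
S6: worse on price (2748 vs 1031).
S7: worse on battery life (5 vs 16).
S8: worse on price (2143 vs 1031).
S9: worse on battery life (12 vs 16).
S10: worse on battery life (8 vs 16).
S11: worse on price (1125 vs 1031).
S12: worse on battery life (14 vs 16).
No option dominates S1.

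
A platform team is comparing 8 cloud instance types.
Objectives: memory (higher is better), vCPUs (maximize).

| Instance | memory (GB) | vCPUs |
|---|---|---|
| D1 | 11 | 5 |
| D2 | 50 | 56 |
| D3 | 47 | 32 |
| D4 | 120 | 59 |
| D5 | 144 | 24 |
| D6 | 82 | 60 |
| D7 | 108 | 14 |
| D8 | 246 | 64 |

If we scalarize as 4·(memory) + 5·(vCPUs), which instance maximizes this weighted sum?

D8

D1: 4·11 + 5·5 = 69
D2: 4·50 + 5·56 = 480
D3: 4·47 + 5·32 = 348
D4: 4·120 + 5·59 = 775
D5: 4·144 + 5·24 = 696
D6: 4·82 + 5·60 = 628
D7: 4·108 + 5·14 = 502
D8: 4·246 + 5·64 = 1304
Highest: D8 at 1304.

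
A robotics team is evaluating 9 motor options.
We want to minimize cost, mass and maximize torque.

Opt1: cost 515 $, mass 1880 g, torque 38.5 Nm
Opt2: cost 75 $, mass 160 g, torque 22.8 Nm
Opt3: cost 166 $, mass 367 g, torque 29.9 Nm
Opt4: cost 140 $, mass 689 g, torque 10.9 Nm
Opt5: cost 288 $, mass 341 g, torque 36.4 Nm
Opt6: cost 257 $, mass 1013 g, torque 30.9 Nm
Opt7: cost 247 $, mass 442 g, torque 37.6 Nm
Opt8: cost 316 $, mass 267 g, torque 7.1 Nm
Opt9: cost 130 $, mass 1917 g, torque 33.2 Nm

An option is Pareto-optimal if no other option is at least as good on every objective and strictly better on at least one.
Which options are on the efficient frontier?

Opt1: not dominated (best torque).
Opt2: not dominated (best cost).
Opt3: not dominated.
Opt4: dominated by Opt2 (cost 75≤140, mass 160≤689, torque 22.8≥10.9).
Opt5: not dominated.
Opt6: dominated by Opt7 (cost 247≤257, mass 442≤1013, torque 37.6≥30.9).
Opt7: not dominated.
Opt8: dominated by Opt2 (cost 75≤316, mass 160≤267, torque 22.8≥7.1).
Opt9: not dominated.

Opt1, Opt2, Opt3, Opt5, Opt7, Opt9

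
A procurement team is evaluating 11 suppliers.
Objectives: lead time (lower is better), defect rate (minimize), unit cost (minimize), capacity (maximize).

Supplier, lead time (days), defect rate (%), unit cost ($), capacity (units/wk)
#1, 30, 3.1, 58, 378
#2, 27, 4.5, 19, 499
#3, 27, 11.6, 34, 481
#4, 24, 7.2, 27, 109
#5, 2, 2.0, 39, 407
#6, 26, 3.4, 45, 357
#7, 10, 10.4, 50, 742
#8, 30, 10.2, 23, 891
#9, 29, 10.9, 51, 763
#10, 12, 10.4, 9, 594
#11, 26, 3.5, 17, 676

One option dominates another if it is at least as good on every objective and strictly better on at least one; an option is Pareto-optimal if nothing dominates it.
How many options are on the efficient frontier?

7

#1: dominated by #5 (lead time 2≤30, defect rate 2.0≤3.1, unit cost 39≤58, capacity 407≥378).
#2: dominated by #11 (lead time 26≤27, defect rate 3.5≤4.5, unit cost 17≤19, capacity 676≥499).
#3: dominated by #2 (lead time 27≤27, defect rate 4.5≤11.6, unit cost 19≤34, capacity 499≥481).
#4: not dominated.
#5: not dominated (best lead time).
#6: dominated by #5 (lead time 2≤26, defect rate 2.0≤3.4, unit cost 39≤45, capacity 407≥357).
#7: not dominated.
#8: not dominated (best capacity).
#9: not dominated.
#10: not dominated (best unit cost).
#11: not dominated.
Pareto-optimal: #4, #5, #7, #8, #9, #10, #11 → 7.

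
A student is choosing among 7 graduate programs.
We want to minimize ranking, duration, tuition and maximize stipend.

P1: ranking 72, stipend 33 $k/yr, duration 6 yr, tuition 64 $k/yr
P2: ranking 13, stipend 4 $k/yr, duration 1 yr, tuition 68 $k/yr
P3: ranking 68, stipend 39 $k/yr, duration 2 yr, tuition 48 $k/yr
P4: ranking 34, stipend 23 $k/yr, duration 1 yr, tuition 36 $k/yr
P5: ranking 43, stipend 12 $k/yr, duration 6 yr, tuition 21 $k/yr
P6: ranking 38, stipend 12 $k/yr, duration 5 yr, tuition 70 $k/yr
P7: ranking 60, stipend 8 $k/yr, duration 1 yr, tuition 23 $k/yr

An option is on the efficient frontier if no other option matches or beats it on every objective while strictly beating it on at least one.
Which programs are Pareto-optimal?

P1: dominated by P3 (ranking 68≤72, stipend 39≥33, duration 2≤6, tuition 48≤64).
P2: not dominated (best ranking).
P3: not dominated (best stipend).
P4: not dominated.
P5: not dominated (best tuition).
P6: dominated by P4 (ranking 34≤38, stipend 23≥12, duration 1≤5, tuition 36≤70).
P7: not dominated.

P2, P3, P4, P5, P7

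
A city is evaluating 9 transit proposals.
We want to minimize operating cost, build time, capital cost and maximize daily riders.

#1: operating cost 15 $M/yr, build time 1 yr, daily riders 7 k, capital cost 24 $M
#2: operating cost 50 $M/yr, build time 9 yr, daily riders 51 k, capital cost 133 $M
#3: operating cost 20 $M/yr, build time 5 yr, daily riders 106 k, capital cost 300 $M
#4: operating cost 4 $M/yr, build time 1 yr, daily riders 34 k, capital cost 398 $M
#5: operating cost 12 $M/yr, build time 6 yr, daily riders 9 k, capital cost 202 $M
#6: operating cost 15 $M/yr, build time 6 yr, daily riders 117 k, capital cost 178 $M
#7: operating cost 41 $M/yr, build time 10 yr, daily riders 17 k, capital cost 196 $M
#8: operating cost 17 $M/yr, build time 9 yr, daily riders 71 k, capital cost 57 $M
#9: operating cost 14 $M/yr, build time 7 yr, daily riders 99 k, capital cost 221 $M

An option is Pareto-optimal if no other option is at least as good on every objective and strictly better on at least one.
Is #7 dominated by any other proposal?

#6 vs #7: operating cost 15≤41, build time 6≤10, daily riders 117≥17, capital cost 178≤196 — #6 is at least as good on every objective and strictly better on at least one, so #6 dominates #7.

Yes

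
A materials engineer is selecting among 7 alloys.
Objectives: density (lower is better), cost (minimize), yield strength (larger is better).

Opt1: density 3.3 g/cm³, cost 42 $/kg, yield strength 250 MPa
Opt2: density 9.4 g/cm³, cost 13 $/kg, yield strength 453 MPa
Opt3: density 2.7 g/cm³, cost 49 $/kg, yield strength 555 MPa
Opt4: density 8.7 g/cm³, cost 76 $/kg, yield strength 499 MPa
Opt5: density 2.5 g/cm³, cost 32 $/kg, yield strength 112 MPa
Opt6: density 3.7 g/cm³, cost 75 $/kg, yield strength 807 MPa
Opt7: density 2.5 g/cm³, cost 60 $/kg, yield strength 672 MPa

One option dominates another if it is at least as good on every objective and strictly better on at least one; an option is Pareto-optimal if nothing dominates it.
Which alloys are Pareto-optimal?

Opt1: not dominated.
Opt2: not dominated (best cost).
Opt3: not dominated.
Opt4: dominated by Opt3 (density 2.7≤8.7, cost 49≤76, yield strength 555≥499).
Opt5: not dominated.
Opt6: not dominated (best yield strength).
Opt7: not dominated.

Opt1, Opt2, Opt3, Opt5, Opt6, Opt7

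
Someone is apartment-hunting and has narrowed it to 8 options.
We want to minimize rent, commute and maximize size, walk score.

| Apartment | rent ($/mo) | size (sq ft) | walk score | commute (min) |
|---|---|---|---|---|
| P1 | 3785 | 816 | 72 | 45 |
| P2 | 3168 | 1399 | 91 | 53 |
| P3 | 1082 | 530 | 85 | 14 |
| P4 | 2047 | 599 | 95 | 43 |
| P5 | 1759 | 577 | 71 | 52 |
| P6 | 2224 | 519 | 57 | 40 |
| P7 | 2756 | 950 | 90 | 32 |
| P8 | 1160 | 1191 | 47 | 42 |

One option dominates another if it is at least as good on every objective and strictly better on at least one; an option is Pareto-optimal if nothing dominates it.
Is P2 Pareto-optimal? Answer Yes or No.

Yes

P1: worse on rent (3785 vs 3168).
P3: worse on size (530 vs 1399).
P4: worse on size (599 vs 1399).
P5: worse on size (577 vs 1399).
P6: worse on size (519 vs 1399).
P7: worse on size (950 vs 1399).
P8: worse on size (1191 vs 1399).
No option is at least as good as P2 on every objective and strictly better on one.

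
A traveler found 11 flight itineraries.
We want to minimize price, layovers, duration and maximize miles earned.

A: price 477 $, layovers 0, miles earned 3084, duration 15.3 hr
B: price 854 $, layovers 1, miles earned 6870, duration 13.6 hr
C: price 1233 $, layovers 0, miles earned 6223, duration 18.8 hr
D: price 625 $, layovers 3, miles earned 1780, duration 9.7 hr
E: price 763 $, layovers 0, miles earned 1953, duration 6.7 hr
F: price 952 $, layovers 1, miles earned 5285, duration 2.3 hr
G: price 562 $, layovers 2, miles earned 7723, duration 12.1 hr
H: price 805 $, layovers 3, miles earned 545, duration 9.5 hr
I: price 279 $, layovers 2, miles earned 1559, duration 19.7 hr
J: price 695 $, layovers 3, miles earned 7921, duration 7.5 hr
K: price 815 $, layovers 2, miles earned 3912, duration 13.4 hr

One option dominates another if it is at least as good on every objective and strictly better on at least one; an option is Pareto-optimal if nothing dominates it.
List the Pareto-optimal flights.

A: not dominated.
B: not dominated.
C: not dominated.
D: not dominated.
E: not dominated.
F: not dominated (best duration).
G: not dominated.
H: dominated by E (price 763≤805, layovers 0≤3, miles earned 1953≥545, duration 6.7≤9.5).
I: not dominated (best price).
J: not dominated (best miles earned).
K: dominated by G (price 562≤815, layovers 2≤2, miles earned 7723≥3912, duration 12.1≤13.4).

A, B, C, D, E, F, G, I, J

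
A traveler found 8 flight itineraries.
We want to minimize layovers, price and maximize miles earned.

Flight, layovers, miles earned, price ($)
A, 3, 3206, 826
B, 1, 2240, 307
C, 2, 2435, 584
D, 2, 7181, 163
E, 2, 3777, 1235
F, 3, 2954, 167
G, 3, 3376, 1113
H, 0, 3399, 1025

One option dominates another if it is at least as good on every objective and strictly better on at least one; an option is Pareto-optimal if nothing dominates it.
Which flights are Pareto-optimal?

B, D, H

A: dominated by D (layovers 2≤3, miles earned 7181≥3206, price 163≤826).
B: not dominated.
C: dominated by D (layovers 2≤2, miles earned 7181≥2435, price 163≤584).
D: not dominated (best miles earned).
E: dominated by D (layovers 2≤2, miles earned 7181≥3777, price 163≤1235).
F: dominated by D (layovers 2≤3, miles earned 7181≥2954, price 163≤167).
G: dominated by D (layovers 2≤3, miles earned 7181≥3376, price 163≤1113).
H: not dominated (best layovers).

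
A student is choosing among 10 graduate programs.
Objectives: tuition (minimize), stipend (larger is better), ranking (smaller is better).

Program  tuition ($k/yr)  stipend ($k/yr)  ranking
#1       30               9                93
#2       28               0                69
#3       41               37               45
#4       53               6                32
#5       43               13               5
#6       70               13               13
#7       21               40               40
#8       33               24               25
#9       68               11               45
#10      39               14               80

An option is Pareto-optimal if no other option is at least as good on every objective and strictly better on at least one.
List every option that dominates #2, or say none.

#7

#7: tuition 21≤28, stipend 40≥0, ranking 40≤69 — dominates #2.
Others (#1, #3, #4, #5, #6, #8, #9, #10) are each worse than #2 on at least one objective.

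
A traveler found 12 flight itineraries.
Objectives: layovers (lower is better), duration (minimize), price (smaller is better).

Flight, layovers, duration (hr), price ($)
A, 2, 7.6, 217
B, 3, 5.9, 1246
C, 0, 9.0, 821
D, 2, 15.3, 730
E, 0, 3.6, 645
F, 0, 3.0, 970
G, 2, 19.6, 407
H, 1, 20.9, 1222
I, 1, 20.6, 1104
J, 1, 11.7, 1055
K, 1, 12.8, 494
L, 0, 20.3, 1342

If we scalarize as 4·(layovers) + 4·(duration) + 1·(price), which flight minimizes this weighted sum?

A: 4·2 + 4·7.6 + 1·217 = 255.4
B: 4·3 + 4·5.9 + 1·1246 = 1281.6
C: 4·0 + 4·9.0 + 1·821 = 857.0
D: 4·2 + 4·15.3 + 1·730 = 799.2
E: 4·0 + 4·3.6 + 1·645 = 659.4
F: 4·0 + 4·3.0 + 1·970 = 982.0
G: 4·2 + 4·19.6 + 1·407 = 493.4
H: 4·1 + 4·20.9 + 1·1222 = 1309.6
I: 4·1 + 4·20.6 + 1·1104 = 1190.4
J: 4·1 + 4·11.7 + 1·1055 = 1105.8
K: 4·1 + 4·12.8 + 1·494 = 549.2
L: 4·0 + 4·20.3 + 1·1342 = 1423.2
Lowest: A at 255.4.

A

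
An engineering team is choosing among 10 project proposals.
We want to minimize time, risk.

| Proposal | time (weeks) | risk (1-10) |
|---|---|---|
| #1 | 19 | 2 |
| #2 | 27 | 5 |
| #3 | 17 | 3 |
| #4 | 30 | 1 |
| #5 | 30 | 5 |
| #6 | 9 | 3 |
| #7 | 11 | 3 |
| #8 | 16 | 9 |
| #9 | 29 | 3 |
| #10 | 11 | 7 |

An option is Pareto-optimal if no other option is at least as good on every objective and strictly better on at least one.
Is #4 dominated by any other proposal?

#1: worse on risk (2 vs 1).
#2: worse on risk (5 vs 1).
#3: worse on risk (3 vs 1).
#5: worse on risk (5 vs 1).
#6: worse on risk (3 vs 1).
#7: worse on risk (3 vs 1).
#8: worse on risk (9 vs 1).
#9: worse on risk (3 vs 1).
#10: worse on risk (7 vs 1).
No option is at least as good as #4 on every objective and strictly better on one.

No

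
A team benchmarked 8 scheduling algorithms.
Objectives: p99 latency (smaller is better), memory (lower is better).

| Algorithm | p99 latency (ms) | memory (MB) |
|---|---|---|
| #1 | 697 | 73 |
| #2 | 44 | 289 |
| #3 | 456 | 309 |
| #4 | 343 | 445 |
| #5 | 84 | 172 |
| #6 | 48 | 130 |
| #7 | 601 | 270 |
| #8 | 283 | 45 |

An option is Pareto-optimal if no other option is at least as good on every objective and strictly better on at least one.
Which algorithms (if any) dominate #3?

#2: p99 latency 44≤456, memory 289≤309 — dominates #3.
#5: p99 latency 84≤456, memory 172≤309 — dominates #3.
#6: p99 latency 48≤456, memory 130≤309 — dominates #3.
#8: p99 latency 283≤456, memory 45≤309 — dominates #3.
Others (#1, #4, #7) are each worse than #3 on at least one objective.

#2, #5, #6, #8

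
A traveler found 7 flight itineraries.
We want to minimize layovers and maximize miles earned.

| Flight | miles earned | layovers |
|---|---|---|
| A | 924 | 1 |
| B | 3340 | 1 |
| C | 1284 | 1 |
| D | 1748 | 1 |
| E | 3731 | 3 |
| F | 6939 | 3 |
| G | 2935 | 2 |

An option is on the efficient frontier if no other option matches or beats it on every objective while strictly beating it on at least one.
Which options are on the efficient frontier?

B, F

A: dominated by B (miles earned 3340≥924, layovers 1≤1).
B: not dominated.
C: dominated by B (miles earned 3340≥1284, layovers 1≤1).
D: dominated by B (miles earned 3340≥1748, layovers 1≤1).
E: dominated by F (miles earned 6939≥3731, layovers 3≤3).
F: not dominated (best miles earned).
G: dominated by B (miles earned 3340≥2935, layovers 1≤2).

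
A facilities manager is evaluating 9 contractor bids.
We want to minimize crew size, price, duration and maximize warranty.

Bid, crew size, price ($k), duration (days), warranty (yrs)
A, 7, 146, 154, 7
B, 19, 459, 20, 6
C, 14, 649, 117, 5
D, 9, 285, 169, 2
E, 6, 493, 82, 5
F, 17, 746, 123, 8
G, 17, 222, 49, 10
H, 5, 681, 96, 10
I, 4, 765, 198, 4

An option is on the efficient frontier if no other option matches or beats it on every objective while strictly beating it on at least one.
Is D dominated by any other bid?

Yes

A vs D: crew size 7≤9, price 146≤285, duration 154≤169, warranty 7≥2 — A is at least as good on every objective and strictly better on at least one, so A dominates D.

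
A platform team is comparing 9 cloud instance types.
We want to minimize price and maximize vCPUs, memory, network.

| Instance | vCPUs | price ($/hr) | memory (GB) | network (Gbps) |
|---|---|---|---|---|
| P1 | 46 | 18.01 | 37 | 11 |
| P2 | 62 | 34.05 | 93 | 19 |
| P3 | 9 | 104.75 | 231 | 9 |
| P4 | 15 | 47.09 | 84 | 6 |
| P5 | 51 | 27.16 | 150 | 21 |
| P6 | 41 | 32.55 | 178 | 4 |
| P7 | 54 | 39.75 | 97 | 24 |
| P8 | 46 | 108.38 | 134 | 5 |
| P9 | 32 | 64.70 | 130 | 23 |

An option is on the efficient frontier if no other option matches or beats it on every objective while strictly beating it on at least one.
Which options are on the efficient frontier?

P1: not dominated (best price).
P2: not dominated (best vCPUs).
P3: not dominated (best memory).
P4: dominated by P2 (vCPUs 62≥15, price 34.05≤47.09, memory 93≥84, network 19≥6).
P5: not dominated.
P6: not dominated.
P7: not dominated (best network).
P8: dominated by P5 (vCPUs 51≥46, price 27.16≤108.38, memory 150≥134, network 21≥5).
P9: not dominated.

P1, P2, P3, P5, P6, P7, P9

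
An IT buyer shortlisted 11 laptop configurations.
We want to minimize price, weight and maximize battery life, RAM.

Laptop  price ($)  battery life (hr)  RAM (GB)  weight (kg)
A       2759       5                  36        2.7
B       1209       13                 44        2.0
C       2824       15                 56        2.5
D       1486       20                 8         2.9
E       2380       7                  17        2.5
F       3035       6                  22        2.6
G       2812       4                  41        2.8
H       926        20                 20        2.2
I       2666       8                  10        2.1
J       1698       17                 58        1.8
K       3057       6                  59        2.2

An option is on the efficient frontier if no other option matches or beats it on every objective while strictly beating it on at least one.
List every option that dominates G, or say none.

B: price 1209≤2812, battery life 13≥4, RAM 44≥41, weight 2.0≤2.8 — dominates G.
J: price 1698≤2812, battery life 17≥4, RAM 58≥41, weight 1.8≤2.8 — dominates G.
Others (A, C, D, E, F, H, I, K) are each worse than G on at least one objective.

B, J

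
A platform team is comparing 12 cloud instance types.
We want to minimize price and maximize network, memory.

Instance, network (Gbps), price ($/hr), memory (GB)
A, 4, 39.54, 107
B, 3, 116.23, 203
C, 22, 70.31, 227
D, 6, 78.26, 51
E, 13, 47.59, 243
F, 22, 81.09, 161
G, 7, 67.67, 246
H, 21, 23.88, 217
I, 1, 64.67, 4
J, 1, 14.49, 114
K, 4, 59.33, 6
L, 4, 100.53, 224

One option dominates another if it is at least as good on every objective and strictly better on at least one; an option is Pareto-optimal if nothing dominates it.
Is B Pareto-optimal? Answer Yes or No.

C vs B: network 22≥3, price 70.31≤116.23, memory 227≥203 — C is at least as good on every objective and strictly better on at least one, so C dominates B.

No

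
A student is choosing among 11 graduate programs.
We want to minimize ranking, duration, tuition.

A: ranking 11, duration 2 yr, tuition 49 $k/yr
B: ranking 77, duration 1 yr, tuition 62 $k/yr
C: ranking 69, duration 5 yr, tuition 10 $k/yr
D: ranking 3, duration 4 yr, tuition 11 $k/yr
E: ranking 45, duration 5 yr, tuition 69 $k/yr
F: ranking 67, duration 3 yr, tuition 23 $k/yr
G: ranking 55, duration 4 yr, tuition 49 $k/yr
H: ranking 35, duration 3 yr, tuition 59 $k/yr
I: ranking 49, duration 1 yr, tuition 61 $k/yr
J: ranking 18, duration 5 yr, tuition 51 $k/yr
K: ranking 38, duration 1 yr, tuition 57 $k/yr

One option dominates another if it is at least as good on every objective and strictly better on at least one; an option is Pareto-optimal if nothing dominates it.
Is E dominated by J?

J vs E: ranking 18≤45, duration 5≤5, tuition 51≤69 — J is at least as good on every objective with at least one strict improvement.

Yes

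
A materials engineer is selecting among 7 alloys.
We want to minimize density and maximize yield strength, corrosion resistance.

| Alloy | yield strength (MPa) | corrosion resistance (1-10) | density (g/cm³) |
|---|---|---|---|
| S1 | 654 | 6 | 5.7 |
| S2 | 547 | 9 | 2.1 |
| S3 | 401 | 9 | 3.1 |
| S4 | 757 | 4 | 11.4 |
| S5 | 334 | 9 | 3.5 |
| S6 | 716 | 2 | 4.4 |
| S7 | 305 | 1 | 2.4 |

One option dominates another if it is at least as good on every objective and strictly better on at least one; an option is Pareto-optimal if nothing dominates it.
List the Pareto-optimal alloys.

S1: not dominated.
S2: not dominated (best density).
S3: dominated by S2 (yield strength 547≥401, corrosion resistance 9≥9, density 2.1≤3.1).
S4: not dominated (best yield strength).
S5: dominated by S2 (yield strength 547≥334, corrosion resistance 9≥9, density 2.1≤3.5).
S6: not dominated.
S7: dominated by S2 (yield strength 547≥305, corrosion resistance 9≥1, density 2.1≤2.4).

S1, S2, S4, S6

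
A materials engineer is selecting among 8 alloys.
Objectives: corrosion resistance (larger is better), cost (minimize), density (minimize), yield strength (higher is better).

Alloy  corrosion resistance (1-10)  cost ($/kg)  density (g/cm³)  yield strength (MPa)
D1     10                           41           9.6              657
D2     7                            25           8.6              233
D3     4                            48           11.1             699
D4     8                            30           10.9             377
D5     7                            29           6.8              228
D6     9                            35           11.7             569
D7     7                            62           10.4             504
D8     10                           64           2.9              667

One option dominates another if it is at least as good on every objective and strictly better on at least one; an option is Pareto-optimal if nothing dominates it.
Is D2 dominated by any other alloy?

D1: worse on cost (41 vs 25).
D3: worse on corrosion resistance (4 vs 7).
D4: worse on cost (30 vs 25).
D5: worse on cost (29 vs 25).
D6: worse on cost (35 vs 25).
D7: worse on cost (62 vs 25).
D8: worse on cost (64 vs 25).
No option is at least as good as D2 on every objective and strictly better on one.

No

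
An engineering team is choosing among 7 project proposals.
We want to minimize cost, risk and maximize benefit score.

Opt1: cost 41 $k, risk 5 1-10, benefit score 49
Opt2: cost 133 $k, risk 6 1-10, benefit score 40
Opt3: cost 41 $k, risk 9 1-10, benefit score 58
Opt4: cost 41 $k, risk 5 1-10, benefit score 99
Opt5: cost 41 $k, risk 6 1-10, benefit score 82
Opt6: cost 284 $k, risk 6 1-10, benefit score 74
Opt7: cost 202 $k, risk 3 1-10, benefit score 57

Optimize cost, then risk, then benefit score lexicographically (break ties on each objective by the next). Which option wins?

First minimize cost: best is 41, kept {Opt1, Opt3, Opt4, Opt5}.
Then minimize risk: best is 5, kept {Opt1, Opt4}.
Then maximize benefit score: best is 99, kept {Opt4}.

Opt4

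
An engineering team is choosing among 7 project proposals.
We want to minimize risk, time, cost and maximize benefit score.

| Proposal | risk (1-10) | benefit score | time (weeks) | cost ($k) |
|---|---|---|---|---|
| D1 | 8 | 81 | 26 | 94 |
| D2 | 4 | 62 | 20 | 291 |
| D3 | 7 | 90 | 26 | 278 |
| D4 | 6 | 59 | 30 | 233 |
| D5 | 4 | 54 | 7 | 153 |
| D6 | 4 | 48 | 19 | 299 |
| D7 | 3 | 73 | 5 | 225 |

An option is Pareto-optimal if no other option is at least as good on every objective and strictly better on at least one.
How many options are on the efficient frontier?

D1: not dominated (best cost).
D2: dominated by D7 (risk 3≤4, benefit score 73≥62, time 5≤20, cost 225≤291).
D3: not dominated (best benefit score).
D4: dominated by D7 (risk 3≤6, benefit score 73≥59, time 5≤30, cost 225≤233).
D5: not dominated.
D6: dominated by D5 (risk 4≤4, benefit score 54≥48, time 7≤19, cost 153≤299).
D7: not dominated (best risk).
Pareto-optimal: D1, D3, D5, D7 → 4.

4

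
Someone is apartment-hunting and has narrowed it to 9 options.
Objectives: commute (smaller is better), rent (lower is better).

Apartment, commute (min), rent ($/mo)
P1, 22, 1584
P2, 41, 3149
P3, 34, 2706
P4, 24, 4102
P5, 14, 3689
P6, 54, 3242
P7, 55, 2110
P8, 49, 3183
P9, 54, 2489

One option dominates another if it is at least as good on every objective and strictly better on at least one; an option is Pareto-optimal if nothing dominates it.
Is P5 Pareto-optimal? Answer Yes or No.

P1: worse on commute (22 vs 14).
P2: worse on commute (41 vs 14).
P3: worse on commute (34 vs 14).
P4: worse on commute (24 vs 14).
P6: worse on commute (54 vs 14).
P7: worse on commute (55 vs 14).
P8: worse on commute (49 vs 14).
P9: worse on commute (54 vs 14).
No option is at least as good as P5 on every objective and strictly better on one.

Yes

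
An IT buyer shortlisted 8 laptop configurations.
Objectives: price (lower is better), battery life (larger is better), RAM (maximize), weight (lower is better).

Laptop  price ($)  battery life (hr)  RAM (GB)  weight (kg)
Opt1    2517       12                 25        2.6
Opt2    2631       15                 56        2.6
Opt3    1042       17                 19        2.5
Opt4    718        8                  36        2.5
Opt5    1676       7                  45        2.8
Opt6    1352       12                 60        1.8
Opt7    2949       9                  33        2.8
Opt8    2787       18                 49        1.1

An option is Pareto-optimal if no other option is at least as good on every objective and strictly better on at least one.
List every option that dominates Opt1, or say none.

Opt6

Opt6: price 1352≤2517, battery life 12≥12, RAM 60≥25, weight 1.8≤2.6 — dominates Opt1.
Others (Opt2, Opt3, Opt4, Opt5, Opt7, Opt8) are each worse than Opt1 on at least one objective.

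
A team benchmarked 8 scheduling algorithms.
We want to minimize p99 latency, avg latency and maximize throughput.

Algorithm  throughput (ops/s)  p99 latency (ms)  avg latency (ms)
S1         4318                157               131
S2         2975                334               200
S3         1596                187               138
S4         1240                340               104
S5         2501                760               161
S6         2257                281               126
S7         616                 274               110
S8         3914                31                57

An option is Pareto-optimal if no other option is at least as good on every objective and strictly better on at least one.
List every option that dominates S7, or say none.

S8: throughput 3914≥616, p99 latency 31≤274, avg latency 57≤110 — dominates S7.
Others (S1, S2, S3, S4, S5, S6) are each worse than S7 on at least one objective.

S8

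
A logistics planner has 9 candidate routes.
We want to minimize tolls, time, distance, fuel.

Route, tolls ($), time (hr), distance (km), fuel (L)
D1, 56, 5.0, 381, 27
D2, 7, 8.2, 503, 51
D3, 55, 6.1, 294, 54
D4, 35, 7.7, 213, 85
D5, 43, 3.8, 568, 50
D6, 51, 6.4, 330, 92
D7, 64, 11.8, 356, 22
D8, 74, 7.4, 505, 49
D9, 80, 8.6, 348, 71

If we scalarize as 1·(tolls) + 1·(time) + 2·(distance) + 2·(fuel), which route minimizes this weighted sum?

D1: 1·56 + 1·5.0 + 2·381 + 2·27 = 877.0
D2: 1·7 + 1·8.2 + 2·503 + 2·51 = 1123.2
D3: 1·55 + 1·6.1 + 2·294 + 2·54 = 757.1
D4: 1·35 + 1·7.7 + 2·213 + 2·85 = 638.7
D5: 1·43 + 1·3.8 + 2·568 + 2·50 = 1282.8
D6: 1·51 + 1·6.4 + 2·330 + 2·92 = 901.4
D7: 1·64 + 1·11.8 + 2·356 + 2·22 = 831.8
D8: 1·74 + 1·7.4 + 2·505 + 2·49 = 1189.4
D9: 1·80 + 1·8.6 + 2·348 + 2·71 = 926.6
Lowest: D4 at 638.7.

D4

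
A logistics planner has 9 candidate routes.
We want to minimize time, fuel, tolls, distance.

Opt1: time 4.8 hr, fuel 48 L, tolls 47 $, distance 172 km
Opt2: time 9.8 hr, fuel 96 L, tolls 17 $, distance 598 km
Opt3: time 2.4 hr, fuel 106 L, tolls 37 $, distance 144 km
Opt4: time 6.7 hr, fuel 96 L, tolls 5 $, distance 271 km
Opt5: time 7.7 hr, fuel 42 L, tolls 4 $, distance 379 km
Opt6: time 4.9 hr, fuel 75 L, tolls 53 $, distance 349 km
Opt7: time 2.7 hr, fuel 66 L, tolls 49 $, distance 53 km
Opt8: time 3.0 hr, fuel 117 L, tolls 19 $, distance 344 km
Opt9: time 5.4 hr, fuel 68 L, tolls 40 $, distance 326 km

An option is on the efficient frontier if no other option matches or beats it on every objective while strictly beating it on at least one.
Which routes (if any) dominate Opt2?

Opt4: time 6.7≤9.8, fuel 96≤96, tolls 5≤17, distance 271≤598 — dominates Opt2.
Opt5: time 7.7≤9.8, fuel 42≤96, tolls 4≤17, distance 379≤598 — dominates Opt2.
Others (Opt1, Opt3, Opt6, Opt7, Opt8, Opt9) are each worse than Opt2 on at least one objective.

Opt4, Opt5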